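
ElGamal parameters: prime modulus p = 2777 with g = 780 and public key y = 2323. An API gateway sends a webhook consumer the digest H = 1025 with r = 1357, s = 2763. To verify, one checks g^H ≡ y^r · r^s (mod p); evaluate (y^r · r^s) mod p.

2256

Squares mod 2777: 2323^1≡2323, 2323^2≡618, 2323^4≡1475, 2323^8≡1234, 2323^16≡960, 2323^32≡2413, 2323^64≡1977, 2323^128≡1290, 2323^256≡677, 2323^512≡124, 2323^1024≡1491
1357 = 1024 + 256 + 64 + 8 + 4 + 1, so 2323^1357 ≡ 1491·677·1977·1234·1475·2323 ≡ 932 (mod 2777)
Squares mod 2777: 1357^1≡1357, 1357^2≡298, 1357^4≡2717, 1357^8≡823, 1357^16≡2518, 1357^32≡433, 1357^64≡1430, 1357^128≡1028, 1357^256≡1524, 1357^512≡1004, 1357^1024≡2742, 1357^2048≡1225
2763 = 2048 + 512 + 128 + 64 + 8 + 2 + 1, so 1357^2763 ≡ 1225·1004·1028·1430·823·298·1357 ≡ 1087 (mod 2777)
y^r · r^s ≡ 932·1087 = 1013084 ≡ 2256 (mod 2777)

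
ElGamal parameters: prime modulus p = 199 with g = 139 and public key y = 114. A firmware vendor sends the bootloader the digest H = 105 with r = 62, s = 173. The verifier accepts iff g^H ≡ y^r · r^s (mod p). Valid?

yes

Left side g^H mod p:
Squares mod 199: 139^1≡139, 139^2≡18, 139^4≡125, 139^8≡103, 139^16≡62, 139^32≡63, 139^64≡188
105 = 64 + 32 + 8 + 1, so 139^105 ≡ 188·63·103·139 ≡ 61 (mod 199)
Right side y^r · r^s mod p:
Squares mod 199: 114^1≡114, 114^2≡61, 114^4≡139, 114^8≡18, 114^16≡125, 114^32≡103
62 = 32 + 16 + 8 + 4 + 2, so 114^62 ≡ 103·125·18·139·61 ≡ 63 (mod 199)
Squares mod 199: 62^1≡62, 62^2≡63, 62^4≡188, 62^8≡121, 62^16≡114, 62^32≡61, 62^64≡139, 62^128≡18
173 = 128 + 32 + 8 + 4 + 1, so 62^173 ≡ 18·61·121·188·62 ≡ 121 (mod 199)
63·121 = 7623 ≡ 61 (mod 199)
61 ≡ 61 (mod 199), so the signature is genuine.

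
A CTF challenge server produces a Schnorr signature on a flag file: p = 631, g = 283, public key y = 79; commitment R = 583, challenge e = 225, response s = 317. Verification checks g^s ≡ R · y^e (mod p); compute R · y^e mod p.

583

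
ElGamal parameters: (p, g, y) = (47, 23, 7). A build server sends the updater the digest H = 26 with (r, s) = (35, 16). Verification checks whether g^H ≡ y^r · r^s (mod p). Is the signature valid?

valid

Left side g^H mod p:
23^2 = 529 ≡ 12
23^4 ≡ 12^2 = 144 ≡ 3
23^8 ≡ 3^2 = 9
23^16 ≡ 9^2 = 81 ≡ 34
26 = 16 + 8 + 2, so 23^26 ≡ 34·9·12 ≡ 6 (mod 47)
Right side y^r · r^s mod p:
7^2 = 49 ≡ 2
7^4 ≡ 2^2 = 4
7^8 ≡ 4^2 = 16
7^16 ≡ 16^2 = 256 ≡ 21
7^32 ≡ 21^2 = 441 ≡ 18
35 = 32 + 2 + 1, so 7^35 ≡ 18·2·7 ≡ 17 (mod 47)
35^2 = 1225 ≡ 3
35^4 ≡ 3^2 = 9
35^8 ≡ 9^2 = 81 ≡ 34
35^16 ≡ 34^2 = 1156 ≡ 28
17·28 = 476 ≡ 6 (mod 47)
6 ≡ 6 (mod 47), so the signature is genuine.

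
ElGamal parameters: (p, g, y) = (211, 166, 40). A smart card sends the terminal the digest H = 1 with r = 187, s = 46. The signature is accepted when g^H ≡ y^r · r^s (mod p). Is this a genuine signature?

forged

Left side g^H mod p:
166^1 mod 211 = 166
Right side y^r · r^s mod p:
40^187 mod 211 = 12
187^46 mod 211 = 126
12·126 = 1512 ≡ 35 (mod 211)
166 ≠ 35, so verification fails.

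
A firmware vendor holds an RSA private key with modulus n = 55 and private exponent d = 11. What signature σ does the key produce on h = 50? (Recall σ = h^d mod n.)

50

h^2 ≡ 50^2 = 2500 ≡ 25
h^4 ≡ 25^2 = 625 ≡ 20
h^8 ≡ 20^2 = 400 ≡ 15
11 = 8 + 2 + 1, so h^11 ≡ 15·25·50 ≡ 50 (mod 55)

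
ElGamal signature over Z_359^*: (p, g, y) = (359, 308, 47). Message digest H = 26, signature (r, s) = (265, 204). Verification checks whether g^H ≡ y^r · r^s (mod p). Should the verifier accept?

Left side g^H mod p:
308^2 = 94864 ≡ 88
308^4 ≡ 88^2 = 7744 ≡ 205
308^8 ≡ 205^2 = 42025 ≡ 22
308^16 ≡ 22^2 = 484 ≡ 125
26 = 16 + 8 + 2, so 308^26 ≡ 125·22·88 ≡ 34 (mod 359)
Right side y^r · r^s mod p:
47^2 = 2209 ≡ 55
47^4 ≡ 55^2 = 3025 ≡ 153
47^8 ≡ 153^2 = 23409 ≡ 74
47^16 ≡ 74^2 = 5476 ≡ 91
47^32 ≡ 91^2 = 8281 ≡ 24
47^64 ≡ 24^2 = 576 ≡ 217
47^128 ≡ 217^2 = 47089 ≡ 60
47^256 ≡ 60^2 = 3600 ≡ 10
265 = 256 + 8 + 1, so 47^265 ≡ 10·74·47 ≡ 316 (mod 359)
265^2 = 70225 ≡ 220
265^4 ≡ 220^2 = 48400 ≡ 294
265^8 ≡ 294^2 = 86436 ≡ 276
265^16 ≡ 276^2 = 76176 ≡ 68
265^32 ≡ 68^2 = 4624 ≡ 316
265^64 ≡ 316^2 = 99856 ≡ 54
265^128 ≡ 54^2 = 2916 ≡ 44
204 = 128 + 64 + 8 + 4, so 265^204 ≡ 44·54·276·294 ≡ 66 (mod 359)
316·66 = 20856 ≡ 34 (mod 359)
34 ≡ 34 (mod 359), so the signature is genuine.

accept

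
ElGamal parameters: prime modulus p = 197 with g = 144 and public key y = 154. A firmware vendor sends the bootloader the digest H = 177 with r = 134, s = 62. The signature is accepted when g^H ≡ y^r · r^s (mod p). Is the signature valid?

Left side g^H mod p:
144^177 mod 197 = 181
Right side y^r · r^s mod p:
154^134 mod 197 = 61
134^62 mod 197 = 81
61·81 = 4941 ≡ 16 (mod 197)
181 ≠ 16, so verification fails.

invalid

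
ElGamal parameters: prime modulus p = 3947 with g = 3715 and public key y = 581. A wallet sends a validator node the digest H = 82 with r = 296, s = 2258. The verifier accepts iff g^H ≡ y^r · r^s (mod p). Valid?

no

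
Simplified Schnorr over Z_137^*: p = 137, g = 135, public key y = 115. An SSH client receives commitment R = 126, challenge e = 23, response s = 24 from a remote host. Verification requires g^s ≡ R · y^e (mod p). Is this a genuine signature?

forged

g^s mod p:
135^2 = 18225 ≡ 4
135^4 ≡ 4^2 = 16
135^8 ≡ 16^2 = 256 ≡ 119
135^16 ≡ 119^2 = 14161 ≡ 50
24 = 16 + 8, so 135^24 ≡ 50·119 ≡ 59 (mod 137)
R · y^e mod p:
115^2 = 13225 ≡ 73
115^4 ≡ 73^2 = 5329 ≡ 123
115^8 ≡ 123^2 = 15129 ≡ 59
115^16 ≡ 59^2 = 3481 ≡ 56
23 = 16 + 4 + 2 + 1, so 115^23 ≡ 56·123·73·115 ≡ 74 (mod 137)
126·74 = 9324 ≡ 8 (mod 137)
59 ≠ 8; the check fails.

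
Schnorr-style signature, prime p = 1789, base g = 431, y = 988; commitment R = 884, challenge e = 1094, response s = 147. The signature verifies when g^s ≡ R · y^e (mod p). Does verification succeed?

passes

g^s mod p:
Squares mod 1789: 431^1≡431, 431^2≡1494, 431^4≡1153, 431^8≡182, 431^16≡922, 431^32≡309, 431^64≡664, 431^128≡802
147 = 128 + 16 + 2 + 1, so 431^147 ≡ 802·922·1494·431 ≡ 1176 (mod 1789)
R · y^e mod p:
Squares mod 1789: 988^1≡988, 988^2≡1139, 988^4≡296, 988^8≡1744, 988^16≡236, 988^32≡237, 988^64≡710, 988^128≡1391, 988^256≡972, 988^512≡192, 988^1024≡1084
1094 = 1024 + 64 + 4 + 2, so 988^1094 ≡ 1084·710·296·1139 ≡ 1677 (mod 1789)
884·1677 = 1482468 ≡ 1176 (mod 1789)
1176 ≡ 1176 (mod 1789); signature holds.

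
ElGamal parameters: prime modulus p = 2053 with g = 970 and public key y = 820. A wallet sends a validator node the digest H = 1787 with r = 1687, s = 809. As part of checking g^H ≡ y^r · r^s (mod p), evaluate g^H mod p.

922

970^2 = 940900 ≡ 626
970^4 ≡ 626^2 = 391876 ≡ 1806
970^8 ≡ 1806^2 = 3261636 ≡ 1472
970^16 ≡ 1472^2 = 2166784 ≡ 869
970^32 ≡ 869^2 = 755161 ≡ 1710
970^64 ≡ 1710^2 = 2924100 ≡ 628
970^128 ≡ 628^2 = 394384 ≡ 208
970^256 ≡ 208^2 = 43264 ≡ 151
970^512 ≡ 151^2 = 22801 ≡ 218
970^1024 ≡ 218^2 = 47524 ≡ 305
1787 = 1024 + 512 + 128 + 64 + 32 + 16 + 8 + 2 + 1, so 970^1787 ≡ 305·218·208·628·1710·869·1472·626·970 ≡ 922 (mod 2053)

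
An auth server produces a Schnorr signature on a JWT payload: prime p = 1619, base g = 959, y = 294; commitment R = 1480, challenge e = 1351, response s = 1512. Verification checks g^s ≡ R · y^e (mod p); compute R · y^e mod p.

Squares mod 1619: 294^1≡294, 294^2≡629, 294^4≡605, 294^8≡131, 294^16≡971, 294^32≡583, 294^64≡1518, 294^128≡487, 294^256≡795, 294^512≡615, 294^1024≡998
1351 = 1024 + 256 + 64 + 4 + 2 + 1, so 294^1351 ≡ 998·795·1518·605·629·294 ≡ 632 (mod 1619)
R · y^e ≡ 1480·632 = 935360 ≡ 1197 (mod 1619)

1197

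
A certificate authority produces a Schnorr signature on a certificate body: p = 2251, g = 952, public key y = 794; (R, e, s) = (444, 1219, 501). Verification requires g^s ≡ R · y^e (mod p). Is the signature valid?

g^s mod p:
952^2 = 906304 ≡ 1402
952^4 ≡ 1402^2 = 1965604 ≡ 481
952^8 ≡ 481^2 = 231361 ≡ 1759
952^16 ≡ 1759^2 = 3094081 ≡ 1207
952^32 ≡ 1207^2 = 1456849 ≡ 452
952^64 ≡ 452^2 = 204304 ≡ 1714
952^128 ≡ 1714^2 = 2937796 ≡ 241
952^256 ≡ 241^2 = 58081 ≡ 1806
501 = 256 + 128 + 64 + 32 + 16 + 4 + 1, so 952^501 ≡ 1806·241·1714·452·1207·481·952 ≡ 543 (mod 2251)
R · y^e mod p:
794^2 = 630436 ≡ 156
794^4 ≡ 156^2 = 24336 ≡ 1826
794^8 ≡ 1826^2 = 3334276 ≡ 545
794^16 ≡ 545^2 = 297025 ≡ 2144
794^32 ≡ 2144^2 = 4596736 ≡ 194
794^64 ≡ 194^2 = 37636 ≡ 1620
794^128 ≡ 1620^2 = 2624400 ≡ 1985
794^256 ≡ 1985^2 = 3940225 ≡ 975
794^512 ≡ 975^2 = 950625 ≡ 703
794^1024 ≡ 703^2 = 494209 ≡ 1240
1219 = 1024 + 128 + 64 + 2 + 1, so 794^1219 ≡ 1240·1985·1620·156·794 ≡ 929 (mod 2251)
444·929 = 412476 ≡ 543 (mod 2251)
543 ≡ 543 (mod 2251); signature holds.

valid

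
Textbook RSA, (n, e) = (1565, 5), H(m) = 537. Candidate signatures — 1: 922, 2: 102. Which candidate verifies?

1

Candidate 1: Squares mod 1565: 922^1≡922, 922^2≡289, 922^4≡576; 5 = 4 + 1, so 922^5 ≡ 576·922 ≡ 537 (mod 1565)
  → matches H(m) = 537
Candidate 2: Squares mod 1565: 102^1≡102, 102^2≡1014, 102^4≡1556; 5 = 4 + 1, so 102^5 ≡ 1556·102 ≡ 647 (mod 1565)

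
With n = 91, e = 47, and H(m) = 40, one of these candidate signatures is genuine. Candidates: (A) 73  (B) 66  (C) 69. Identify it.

B

Candidate A: Squares mod 91: 73^1≡73, 73^2≡51, 73^4≡53, 73^8≡79, 73^16≡53, 73^32≡79; 47 = 32 + 8 + 4 + 2 + 1, so 73^47 ≡ 79·79·53·51·73 ≡ 5 (mod 91)
Candidate B: Squares mod 91: 66^1≡66, 66^2≡79, 66^4≡53, 66^8≡79, 66^16≡53, 66^32≡79; 47 = 32 + 8 + 4 + 2 + 1, so 66^47 ≡ 79·79·53·79·66 ≡ 40 (mod 91)
  → matches H(m) = 40
Candidate C: Squares mod 91: 69^1≡69, 69^2≡29, 69^4≡22, 69^8≡29, 69^16≡22, 69^32≡29; 47 = 32 + 8 + 4 + 2 + 1, so 69^47 ≡ 29·29·22·29·69 ≡ 62 (mod 91)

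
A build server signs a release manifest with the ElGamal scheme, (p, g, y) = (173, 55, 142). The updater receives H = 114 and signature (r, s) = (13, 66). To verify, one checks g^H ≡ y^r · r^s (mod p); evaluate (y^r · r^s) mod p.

142

Squares mod 173: 142^1≡142, 142^2≡96, 142^4≡47, 142^8≡133
13 = 8 + 4 + 1, so 142^13 ≡ 133·47·142 ≡ 152 (mod 173)
Squares mod 173: 13^1≡13, 13^2≡169, 13^4≡16, 13^8≡83, 13^16≡142, 13^32≡96, 13^64≡47
66 = 64 + 2, so 13^66 ≡ 47·169 ≡ 158 (mod 173)
y^r · r^s ≡ 152·158 = 24016 ≡ 142 (mod 173)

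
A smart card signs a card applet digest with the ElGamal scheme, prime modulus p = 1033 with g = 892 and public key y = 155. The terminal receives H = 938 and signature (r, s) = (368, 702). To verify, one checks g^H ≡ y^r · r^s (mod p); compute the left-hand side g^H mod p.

892^938 mod 1033 = 761

761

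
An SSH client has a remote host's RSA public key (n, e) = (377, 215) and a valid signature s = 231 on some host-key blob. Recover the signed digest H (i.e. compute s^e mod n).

173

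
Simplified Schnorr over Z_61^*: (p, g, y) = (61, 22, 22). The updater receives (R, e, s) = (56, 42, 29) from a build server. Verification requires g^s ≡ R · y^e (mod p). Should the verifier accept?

reject

g^s mod p:
22^2 = 484 ≡ 57
22^4 ≡ 57^2 = 3249 ≡ 16
22^8 ≡ 16^2 = 256 ≡ 12
22^16 ≡ 12^2 = 144 ≡ 22
29 = 16 + 8 + 4 + 1, so 22^29 ≡ 22·12·16·22 ≡ 25 (mod 61)
R · y^e mod p:
22^2 = 484 ≡ 57
22^4 ≡ 57^2 = 3249 ≡ 16
22^8 ≡ 16^2 = 256 ≡ 12
22^16 ≡ 12^2 = 144 ≡ 22
22^32 ≡ 22^2 = 484 ≡ 57
42 = 32 + 8 + 2, so 22^42 ≡ 57·12·57 ≡ 9 (mod 61)
56·9 = 504 ≡ 16 (mod 61)
25 ≠ 16; the check fails.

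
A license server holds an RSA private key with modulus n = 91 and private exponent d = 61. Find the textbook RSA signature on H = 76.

Squares mod 91: H^1≡76, H^2≡43, H^4≡29, H^8≡22, H^16≡29, H^32≡22
61 = 32 + 16 + 8 + 4 + 1, so H^61 ≡ 22·29·22·29·76 ≡ 76 (mod 91)

76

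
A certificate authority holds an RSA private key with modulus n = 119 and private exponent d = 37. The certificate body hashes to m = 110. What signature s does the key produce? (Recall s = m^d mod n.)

m^37 mod 119 = 26

26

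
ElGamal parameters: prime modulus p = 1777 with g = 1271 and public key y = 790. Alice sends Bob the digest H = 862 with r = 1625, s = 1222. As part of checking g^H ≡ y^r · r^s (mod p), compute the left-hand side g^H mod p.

779

1271^2 = 1615441 ≡ 148
1271^4 ≡ 148^2 = 21904 ≡ 580
1271^8 ≡ 580^2 = 336400 ≡ 547
1271^16 ≡ 547^2 = 299209 ≡ 673
1271^32 ≡ 673^2 = 452929 ≡ 1571
1271^64 ≡ 1571^2 = 2468041 ≡ 1565
1271^128 ≡ 1565^2 = 2449225 ≡ 519
1271^256 ≡ 519^2 = 269361 ≡ 1034
1271^512 ≡ 1034^2 = 1069156 ≡ 1179
862 = 512 + 256 + 64 + 16 + 8 + 4 + 2, so 1271^862 ≡ 1179·1034·1565·673·547·580·148 ≡ 779 (mod 1777)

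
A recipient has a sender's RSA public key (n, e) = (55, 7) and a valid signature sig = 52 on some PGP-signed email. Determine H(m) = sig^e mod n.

sig^7 mod 55 = 13

13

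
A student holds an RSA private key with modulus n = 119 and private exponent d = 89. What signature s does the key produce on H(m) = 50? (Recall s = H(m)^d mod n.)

(H(m))^89 mod 119 = 50

50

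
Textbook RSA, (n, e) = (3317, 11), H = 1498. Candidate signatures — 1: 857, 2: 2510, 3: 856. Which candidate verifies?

3

Candidate 1: Squares mod 3317: 857^1≡857, 857^2≡1392, 857^4≡536, 857^8≡2034; 11 = 8 + 2 + 1, so 857^11 ≡ 2034·1392·857 ≡ 2890 (mod 3317)
Candidate 2: Squares mod 3317: 2510^1≡2510, 2510^2≡1117, 2510^4≡497, 2510^8≡1551; 11 = 8 + 2 + 1, so 2510^11 ≡ 1551·1117·2510 ≡ 1363 (mod 3317)
Candidate 3: Squares mod 3317: 856^1≡856, 856^2≡2996, 856^4≡214, 856^8≡2675; 11 = 8 + 2 + 1, so 856^11 ≡ 2675·2996·856 ≡ 1498 (mod 3317)
  → matches H = 1498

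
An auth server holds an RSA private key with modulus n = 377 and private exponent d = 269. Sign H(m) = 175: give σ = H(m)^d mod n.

Squares mod 377: (H(m))^1≡175, (H(m))^2≡88, (H(m))^4≡204, (H(m))^8≡146, (H(m))^16≡204, (H(m))^32≡146, (H(m))^64≡204, (H(m))^128≡146, (H(m))^256≡204
269 = 256 + 8 + 4 + 1, so (H(m))^269 ≡ 204·146·204·175 ≡ 262 (mod 377)

262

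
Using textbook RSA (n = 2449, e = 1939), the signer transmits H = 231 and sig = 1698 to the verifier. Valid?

no

sig^2 ≡ 1698^2 = 2883204 ≡ 731
sig^4 ≡ 731^2 = 534361 ≡ 479
sig^8 ≡ 479^2 = 229441 ≡ 1684
sig^16 ≡ 1684^2 = 2835856 ≡ 2363
sig^32 ≡ 2363^2 = 5583769 ≡ 49
sig^64 ≡ 49^2 = 2401
sig^128 ≡ 2401^2 = 5764801 ≡ 2304
sig^256 ≡ 2304^2 = 5308416 ≡ 1433
sig^512 ≡ 1433^2 = 2053489 ≡ 1227
sig^1024 ≡ 1227^2 = 1505529 ≡ 1843
1939 = 1024 + 512 + 256 + 128 + 16 + 2 + 1, so sig^1939 ≡ 1843·1227·1433·2304·2363·731·1698 ≡ 2218 (mod 2449)
2218 ≠ 231, so verification fails.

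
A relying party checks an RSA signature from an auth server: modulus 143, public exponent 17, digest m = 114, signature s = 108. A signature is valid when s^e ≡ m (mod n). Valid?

yes

s^2 ≡ 108^2 = 11664 ≡ 81
s^4 ≡ 81^2 = 6561 ≡ 126
s^8 ≡ 126^2 = 15876 ≡ 3
s^16 ≡ 3^2 = 9
17 = 16 + 1, so s^17 ≡ 9·108 ≡ 114 (mod 143)
Since 114 equals the digest 114, verification succeeds.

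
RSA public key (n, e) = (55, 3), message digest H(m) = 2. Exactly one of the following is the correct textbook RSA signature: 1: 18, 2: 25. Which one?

1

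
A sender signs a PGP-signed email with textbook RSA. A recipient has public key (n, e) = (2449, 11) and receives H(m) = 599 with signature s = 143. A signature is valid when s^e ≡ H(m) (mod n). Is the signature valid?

valid

s^2 ≡ 143^2 = 20449 ≡ 857
s^4 ≡ 857^2 = 734449 ≡ 2198
s^8 ≡ 2198^2 = 4831204 ≡ 1776
11 = 8 + 2 + 1, so s^11 ≡ 1776·857·143 ≡ 599 (mod 2449)
s^11 mod 2449 = 599 matches H(m).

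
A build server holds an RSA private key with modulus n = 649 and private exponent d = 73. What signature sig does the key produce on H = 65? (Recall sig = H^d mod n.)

219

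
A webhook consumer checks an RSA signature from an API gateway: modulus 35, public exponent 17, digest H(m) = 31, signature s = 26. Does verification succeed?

passes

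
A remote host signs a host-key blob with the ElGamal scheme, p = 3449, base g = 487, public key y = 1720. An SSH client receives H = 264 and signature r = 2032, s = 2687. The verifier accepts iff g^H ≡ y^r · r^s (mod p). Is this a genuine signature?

forged

Left side g^H mod p:
Squares mod 3449: 487^1≡487, 487^2≡2637, 487^4≡585, 487^8≡774, 487^16≡2399, 487^32≡2269, 487^64≡2453, 487^128≡2153, 487^256≡3402
264 = 256 + 8, so 487^264 ≡ 3402·774 ≡ 1561 (mod 3449)
Right side y^r · r^s mod p:
Squares mod 3449: 1720^1≡1720, 1720^2≡2607, 1720^4≡1919, 1720^8≡2478, 1720^16≡1264, 1720^32≡809, 1720^64≡2620, 1720^128≡890, 1720^256≡2279, 1720^512≡3096, 1720^1024≡445
2032 = 1024 + 512 + 256 + 128 + 64 + 32 + 16, so 1720^2032 ≡ 445·3096·2279·890·2620·809·1264 ≡ 1551 (mod 3449)
Squares mod 3449: 2032^1≡2032, 2032^2≡571, 2032^4≡1835, 2032^8≡1001, 2032^16≡1791, 2032^32≡111, 2032^64≡1974, 2032^128≡2755, 2032^256≡2225, 2032^512≡1310, 2032^1024≡1947, 2032^2048≡358
2687 = 2048 + 512 + 64 + 32 + 16 + 8 + 4 + 2 + 1, so 2032^2687 ≡ 358·1310·1974·111·1791·1001·1835·571·2032 ≡ 341 (mod 3449)
1551·341 = 528891 ≡ 1194 (mod 3449)
1561 ≠ 1194, so verification fails.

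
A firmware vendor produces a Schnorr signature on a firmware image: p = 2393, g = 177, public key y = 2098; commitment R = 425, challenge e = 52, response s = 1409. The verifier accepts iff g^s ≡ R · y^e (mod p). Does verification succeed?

passes

g^s mod p:
177^2 = 31329 ≡ 220
177^4 ≡ 220^2 = 48400 ≡ 540
177^8 ≡ 540^2 = 291600 ≡ 2047
177^16 ≡ 2047^2 = 4190209 ≡ 66
177^32 ≡ 66^2 = 4356 ≡ 1963
177^64 ≡ 1963^2 = 3853369 ≡ 639
177^128 ≡ 639^2 = 408321 ≡ 1511
177^256 ≡ 1511^2 = 2283121 ≡ 199
177^512 ≡ 199^2 = 39601 ≡ 1313
177^1024 ≡ 1313^2 = 1723969 ≡ 1009
1409 = 1024 + 256 + 128 + 1, so 177^1409 ≡ 1009·199·1511·177 ≡ 1313 (mod 2393)
R · y^e mod p:
2098^2 = 4401604 ≡ 877
2098^4 ≡ 877^2 = 769129 ≡ 976
2098^8 ≡ 976^2 = 952576 ≡ 162
2098^16 ≡ 162^2 = 26244 ≡ 2314
2098^32 ≡ 2314^2 = 5354596 ≡ 1455
52 = 32 + 16 + 4, so 2098^52 ≡ 1455·2314·976 ≡ 2306 (mod 2393)
425·2306 = 980050 ≡ 1313 (mod 2393)
1313 ≡ 1313 (mod 2393); signature holds.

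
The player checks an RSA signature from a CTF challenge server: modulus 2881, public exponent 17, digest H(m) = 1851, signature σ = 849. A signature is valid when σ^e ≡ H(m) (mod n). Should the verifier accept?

σ^2 ≡ 849^2 = 720801 ≡ 551
σ^4 ≡ 551^2 = 303601 ≡ 1096
σ^8 ≡ 1096^2 = 1201216 ≡ 2720
σ^16 ≡ 2720^2 = 7398400 ≡ 2873
17 = 16 + 1, so σ^17 ≡ 2873·849 ≡ 1851 (mod 2881)
1851 = H(m), so the signature checks out.

accept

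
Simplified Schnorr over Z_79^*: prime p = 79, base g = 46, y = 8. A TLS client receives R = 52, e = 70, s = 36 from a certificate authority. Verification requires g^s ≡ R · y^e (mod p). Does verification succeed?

g^s mod p:
46^2 = 2116 ≡ 62
46^4 ≡ 62^2 = 3844 ≡ 52
46^8 ≡ 52^2 = 2704 ≡ 18
46^16 ≡ 18^2 = 324 ≡ 8
46^32 ≡ 8^2 = 64
36 = 32 + 4, so 46^36 ≡ 64·52 ≡ 10 (mod 79)
R · y^e mod p:
8^2 = 64
8^4 ≡ 64^2 = 4096 ≡ 67
8^8 ≡ 67^2 = 4489 ≡ 65
8^16 ≡ 65^2 = 4225 ≡ 38
8^32 ≡ 38^2 = 1444 ≡ 22
8^64 ≡ 22^2 = 484 ≡ 10
70 = 64 + 4 + 2, so 8^70 ≡ 10·67·64 ≡ 62 (mod 79)
52·62 = 3224 ≡ 64 (mod 79)
10 ≠ 64; the check fails.

fails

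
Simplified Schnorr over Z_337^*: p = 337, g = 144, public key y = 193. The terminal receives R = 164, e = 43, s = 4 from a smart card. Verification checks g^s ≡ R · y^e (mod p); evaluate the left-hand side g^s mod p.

26

144^4 mod 337 = 26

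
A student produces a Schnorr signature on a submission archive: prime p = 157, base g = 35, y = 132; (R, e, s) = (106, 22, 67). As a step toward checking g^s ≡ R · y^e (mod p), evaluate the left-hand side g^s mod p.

35^2 = 1225 ≡ 126
35^4 ≡ 126^2 = 15876 ≡ 19
35^8 ≡ 19^2 = 361 ≡ 47
35^16 ≡ 47^2 = 2209 ≡ 11
35^32 ≡ 11^2 = 121
35^64 ≡ 121^2 = 14641 ≡ 40
67 = 64 + 2 + 1, so 35^67 ≡ 40·126·35 ≡ 89 (mod 157)

89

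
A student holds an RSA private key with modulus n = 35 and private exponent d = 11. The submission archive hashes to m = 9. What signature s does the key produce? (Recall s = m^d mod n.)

Squares mod 35: m^1≡9, m^2≡11, m^4≡16, m^8≡11
11 = 8 + 2 + 1, so m^11 ≡ 11·11·9 ≡ 4 (mod 35)

4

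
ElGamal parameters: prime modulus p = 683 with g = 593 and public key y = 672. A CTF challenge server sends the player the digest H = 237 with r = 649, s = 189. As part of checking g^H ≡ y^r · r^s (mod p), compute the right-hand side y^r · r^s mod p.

672^2 = 451584 ≡ 121
672^4 ≡ 121^2 = 14641 ≡ 298
672^8 ≡ 298^2 = 88804 ≡ 14
672^16 ≡ 14^2 = 196
672^32 ≡ 196^2 = 38416 ≡ 168
672^64 ≡ 168^2 = 28224 ≡ 221
672^128 ≡ 221^2 = 48841 ≡ 348
672^256 ≡ 348^2 = 121104 ≡ 213
672^512 ≡ 213^2 = 45369 ≡ 291
649 = 512 + 128 + 8 + 1, so 672^649 ≡ 291·348·14·672 ≡ 350 (mod 683)
649^2 = 421201 ≡ 473
649^4 ≡ 473^2 = 223729 ≡ 388
649^8 ≡ 388^2 = 150544 ≡ 284
649^16 ≡ 284^2 = 80656 ≡ 62
649^32 ≡ 62^2 = 3844 ≡ 429
649^64 ≡ 429^2 = 184041 ≡ 314
649^128 ≡ 314^2 = 98596 ≡ 244
189 = 128 + 32 + 16 + 8 + 4 + 1, so 649^189 ≡ 244·429·62·284·388·649 ≡ 419 (mod 683)
y^r · r^s ≡ 350·419 = 146650 ≡ 488 (mod 683)

488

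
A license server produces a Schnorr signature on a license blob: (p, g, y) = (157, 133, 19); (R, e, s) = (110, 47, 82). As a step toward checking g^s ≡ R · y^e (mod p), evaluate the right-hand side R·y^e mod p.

19^47 mod 157 = 121
R · y^e ≡ 110·121 = 13310 ≡ 122 (mod 157)

122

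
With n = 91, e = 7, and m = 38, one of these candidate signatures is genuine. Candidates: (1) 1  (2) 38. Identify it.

2

Candidate 1: 1^2 = 1; 1^4 ≡ 1^2 = 1; 7 = 4 + 2 + 1, so 1^7 ≡ 1·1·1 ≡ 1 (mod 91)
Candidate 2: 38^2 = 1444 ≡ 79; 38^4 ≡ 79^2 = 6241 ≡ 53; 7 = 4 + 2 + 1, so 38^7 ≡ 53·79·38 ≡ 38 (mod 91)
  → matches m = 38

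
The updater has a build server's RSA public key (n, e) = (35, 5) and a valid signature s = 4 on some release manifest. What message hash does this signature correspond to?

9

s^5 mod 35 = 9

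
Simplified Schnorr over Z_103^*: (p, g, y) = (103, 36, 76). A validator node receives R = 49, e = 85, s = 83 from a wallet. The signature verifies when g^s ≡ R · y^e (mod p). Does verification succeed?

passes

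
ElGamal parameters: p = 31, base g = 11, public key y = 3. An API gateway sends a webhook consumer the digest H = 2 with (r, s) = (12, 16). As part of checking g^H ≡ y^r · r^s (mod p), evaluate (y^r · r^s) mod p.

28

3^12 mod 31 = 8
12^16 mod 31 = 19
y^r · r^s ≡ 8·19 = 152 ≡ 28 (mod 31)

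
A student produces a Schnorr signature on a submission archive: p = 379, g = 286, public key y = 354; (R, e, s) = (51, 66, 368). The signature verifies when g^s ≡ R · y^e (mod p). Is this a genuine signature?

g^s mod p:
286^368 mod 379 = 217
R · y^e mod p:
354^66 mod 379 = 86
51·86 = 4386 ≡ 217 (mod 379)
217 ≡ 217 (mod 379); signature holds.

genuine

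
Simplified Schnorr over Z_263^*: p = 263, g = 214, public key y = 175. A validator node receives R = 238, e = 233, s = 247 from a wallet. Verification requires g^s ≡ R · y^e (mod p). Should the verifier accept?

g^s mod p:
214^2 = 45796 ≡ 34
214^4 ≡ 34^2 = 1156 ≡ 104
214^8 ≡ 104^2 = 10816 ≡ 33
214^16 ≡ 33^2 = 1089 ≡ 37
214^32 ≡ 37^2 = 1369 ≡ 54
214^64 ≡ 54^2 = 2916 ≡ 23
214^128 ≡ 23^2 = 529 ≡ 3
247 = 128 + 64 + 32 + 16 + 4 + 2 + 1, so 214^247 ≡ 3·23·54·37·104·34·214 ≡ 20 (mod 263)
R · y^e mod p:
175^2 = 30625 ≡ 117
175^4 ≡ 117^2 = 13689 ≡ 13
175^8 ≡ 13^2 = 169
175^16 ≡ 169^2 = 28561 ≡ 157
175^32 ≡ 157^2 = 24649 ≡ 190
175^64 ≡ 190^2 = 36100 ≡ 69
175^128 ≡ 69^2 = 4761 ≡ 27
233 = 128 + 64 + 32 + 8 + 1, so 175^233 ≡ 27·69·190·169·175 ≡ 87 (mod 263)
238·87 = 20706 ≡ 192 (mod 263)
20 ≠ 192; the check fails.

reject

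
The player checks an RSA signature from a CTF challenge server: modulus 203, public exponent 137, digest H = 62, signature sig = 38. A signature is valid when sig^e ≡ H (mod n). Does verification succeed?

fails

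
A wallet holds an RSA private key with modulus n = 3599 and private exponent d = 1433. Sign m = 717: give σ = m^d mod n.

1256

Squares mod 3599: m^1≡717, m^2≡3031, m^4≡2313, m^8≡1855, m^16≡381, m^32≡1201, m^64≡2801, m^128≡3380, m^256≡1174, m^512≡3458, m^1024≡1886
1433 = 1024 + 256 + 128 + 16 + 8 + 1, so m^1433 ≡ 1886·1174·3380·381·1855·717 ≡ 1256 (mod 3599)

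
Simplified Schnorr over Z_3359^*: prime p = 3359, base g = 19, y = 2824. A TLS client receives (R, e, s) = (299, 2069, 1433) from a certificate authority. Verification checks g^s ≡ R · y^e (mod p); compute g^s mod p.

19^2 = 361
19^4 ≡ 361^2 = 130321 ≡ 2679
19^8 ≡ 2679^2 = 7177041 ≡ 2217
19^16 ≡ 2217^2 = 4915089 ≡ 872
19^32 ≡ 872^2 = 760384 ≡ 1250
19^64 ≡ 1250^2 = 1562500 ≡ 565
19^128 ≡ 565^2 = 319225 ≡ 120
19^256 ≡ 120^2 = 14400 ≡ 964
19^512 ≡ 964^2 = 929296 ≡ 2212
19^1024 ≡ 2212^2 = 4892944 ≡ 2240
1433 = 1024 + 256 + 128 + 16 + 8 + 1, so 19^1433 ≡ 2240·964·120·872·2217·19 ≡ 3008 (mod 3359)

3008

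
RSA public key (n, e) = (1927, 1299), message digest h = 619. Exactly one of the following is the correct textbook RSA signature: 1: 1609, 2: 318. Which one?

Candidate 1: 1609^2 = 2588881 ≡ 920; 1609^4 ≡ 920^2 = 846400 ≡ 447; 1609^8 ≡ 447^2 = 199809 ≡ 1328; 1609^16 ≡ 1328^2 = 1763584 ≡ 379; 1609^32 ≡ 379^2 = 143641 ≡ 1043; 1609^64 ≡ 1043^2 = 1087849 ≡ 1021; 1609^128 ≡ 1021^2 = 1042441 ≡ 1861; 1609^256 ≡ 1861^2 = 3463321 ≡ 502; 1609^512 ≡ 502^2 = 252004 ≡ 1494; 1609^1024 ≡ 1494^2 = 2232036 ≡ 570; 1299 = 1024 + 256 + 16 + 2 + 1, so 1609^1299 ≡ 570·502·379·920·1609 ≡ 1308 (mod 1927)
Candidate 2: 318^2 = 101124 ≡ 920; 318^4 ≡ 920^2 = 846400 ≡ 447; 318^8 ≡ 447^2 = 199809 ≡ 1328; 318^16 ≡ 1328^2 = 1763584 ≡ 379; 318^32 ≡ 379^2 = 143641 ≡ 1043; 318^64 ≡ 1043^2 = 1087849 ≡ 1021; 318^128 ≡ 1021^2 = 1042441 ≡ 1861; 318^256 ≡ 1861^2 = 3463321 ≡ 502; 318^512 ≡ 502^2 = 252004 ≡ 1494; 318^1024 ≡ 1494^2 = 2232036 ≡ 570; 1299 = 1024 + 256 + 16 + 2 + 1, so 318^1299 ≡ 570·502·379·920·318 ≡ 619 (mod 1927)
  → matches h = 619

2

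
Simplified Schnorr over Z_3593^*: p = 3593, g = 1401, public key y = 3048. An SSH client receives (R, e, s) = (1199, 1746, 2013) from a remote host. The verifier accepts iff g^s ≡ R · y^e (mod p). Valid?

yes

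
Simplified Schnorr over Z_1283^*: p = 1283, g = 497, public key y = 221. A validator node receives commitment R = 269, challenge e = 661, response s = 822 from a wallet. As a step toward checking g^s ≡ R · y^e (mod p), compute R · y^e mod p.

221^2 = 48841 ≡ 87
221^4 ≡ 87^2 = 7569 ≡ 1154
221^8 ≡ 1154^2 = 1331716 ≡ 1245
221^16 ≡ 1245^2 = 1550025 ≡ 161
221^32 ≡ 161^2 = 25921 ≡ 261
221^64 ≡ 261^2 = 68121 ≡ 122
221^128 ≡ 122^2 = 14884 ≡ 771
221^256 ≡ 771^2 = 594441 ≡ 412
221^512 ≡ 412^2 = 169744 ≡ 388
661 = 512 + 128 + 16 + 4 + 1, so 221^661 ≡ 388·771·161·1154·221 ≡ 1042 (mod 1283)
R · y^e ≡ 269·1042 = 280298 ≡ 604 (mod 1283)

604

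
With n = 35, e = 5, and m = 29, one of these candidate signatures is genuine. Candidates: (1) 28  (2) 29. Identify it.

Candidate 1: 28^2 = 784 ≡ 14; 28^4 ≡ 14^2 = 196 ≡ 21; 5 = 4 + 1, so 28^5 ≡ 21·28 ≡ 28 (mod 35)
Candidate 2: 29^2 = 841 ≡ 1; 29^4 ≡ 1^2 = 1; 5 = 4 + 1, so 29^5 ≡ 1·29 ≡ 29 (mod 35)
  → matches m = 29

2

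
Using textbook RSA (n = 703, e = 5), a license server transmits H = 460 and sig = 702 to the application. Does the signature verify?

does not verify

sig^5 mod 703 = 702
The recovered value 702 does not match the digest 460.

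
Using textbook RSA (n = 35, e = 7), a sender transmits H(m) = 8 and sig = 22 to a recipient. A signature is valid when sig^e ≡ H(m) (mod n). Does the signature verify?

sig^7 mod 35 = 8
Since 8 equals the digest 8, verification succeeds.

verifies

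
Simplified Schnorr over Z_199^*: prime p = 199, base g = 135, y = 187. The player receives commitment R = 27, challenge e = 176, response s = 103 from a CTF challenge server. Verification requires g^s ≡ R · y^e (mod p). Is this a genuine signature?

genuine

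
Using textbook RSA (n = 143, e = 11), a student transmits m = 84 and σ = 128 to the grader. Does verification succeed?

Squares mod 143: σ^1≡128, σ^2≡82, σ^4≡3, σ^8≡9
11 = 8 + 2 + 1, so σ^11 ≡ 9·82·128 ≡ 84 (mod 143)
σ^11 mod 143 = 84 matches m.

passes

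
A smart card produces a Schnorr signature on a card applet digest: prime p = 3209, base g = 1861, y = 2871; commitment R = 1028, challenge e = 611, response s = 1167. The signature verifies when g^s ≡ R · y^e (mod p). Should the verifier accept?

accept

g^s mod p:
1861^1167 mod 3209 = 2004
R · y^e mod p:
2871^611 mod 3209 = 414
1028·414 = 425592 ≡ 2004 (mod 3209)
2004 ≡ 2004 (mod 3209); signature holds.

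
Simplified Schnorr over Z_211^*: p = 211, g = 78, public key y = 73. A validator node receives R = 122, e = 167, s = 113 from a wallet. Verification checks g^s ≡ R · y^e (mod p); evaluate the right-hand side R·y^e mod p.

73^2 = 5329 ≡ 54
73^4 ≡ 54^2 = 2916 ≡ 173
73^8 ≡ 173^2 = 29929 ≡ 178
73^16 ≡ 178^2 = 31684 ≡ 34
73^32 ≡ 34^2 = 1156 ≡ 101
73^64 ≡ 101^2 = 10201 ≡ 73
73^128 ≡ 73^2 = 5329 ≡ 54
167 = 128 + 32 + 4 + 2 + 1, so 73^167 ≡ 54·101·173·54·73 ≡ 185 (mod 211)
R · y^e ≡ 122·185 = 22570 ≡ 204 (mod 211)

204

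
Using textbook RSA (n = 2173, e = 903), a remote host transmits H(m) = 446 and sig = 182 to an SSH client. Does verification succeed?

Squares mod 2173: sig^1≡182, sig^2≡529, sig^4≡1697, sig^8≡584, sig^16≡2068, sig^32≡160, sig^64≡1697, sig^128≡584, sig^256≡2068, sig^512≡160
903 = 512 + 256 + 128 + 4 + 2 + 1, so sig^903 ≡ 160·2068·584·1697·529·182 ≡ 666 (mod 2173)
The recovered value 666 does not match the digest 446.

fails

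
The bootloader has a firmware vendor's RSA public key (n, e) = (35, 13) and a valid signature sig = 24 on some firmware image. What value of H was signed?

24

Squares mod 35: sig^1≡24, sig^2≡16, sig^4≡11, sig^8≡16
13 = 8 + 4 + 1, so sig^13 ≡ 16·11·24 ≡ 24 (mod 35)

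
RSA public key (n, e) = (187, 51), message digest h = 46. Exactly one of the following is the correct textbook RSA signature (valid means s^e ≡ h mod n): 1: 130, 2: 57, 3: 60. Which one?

2

Candidate 1: Squares mod 187: 130^1≡130, 130^2≡70, 130^4≡38, 130^8≡135, 130^16≡86, 130^32≡103; 51 = 32 + 16 + 2 + 1, so 130^51 ≡ 103·86·70·130 ≡ 141 (mod 187)
Candidate 2: Squares mod 187: 57^1≡57, 57^2≡70, 57^4≡38, 57^8≡135, 57^16≡86, 57^32≡103; 51 = 32 + 16 + 2 + 1, so 57^51 ≡ 103·86·70·57 ≡ 46 (mod 187)
  → matches h = 46
Candidate 3: Squares mod 187: 60^1≡60, 60^2≡47, 60^4≡152, 60^8≡103, 60^16≡137, 60^32≡69; 51 = 32 + 16 + 2 + 1, so 60^51 ≡ 69·137·47·60 ≡ 49 (mod 187)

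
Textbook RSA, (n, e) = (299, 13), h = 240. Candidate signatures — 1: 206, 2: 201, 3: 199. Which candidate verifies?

2

Candidate 1: Squares mod 299: 206^1≡206, 206^2≡277, 206^4≡185, 206^8≡139; 13 = 8 + 4 + 1, so 206^13 ≡ 139·185·206 ≡ 206 (mod 299)
Candidate 2: Squares mod 299: 201^1≡201, 201^2≡36, 201^4≡100, 201^8≡133; 13 = 8 + 4 + 1, so 201^13 ≡ 133·100·201 ≡ 240 (mod 299)
  → matches h = 240
Candidate 3: Squares mod 299: 199^1≡199, 199^2≡133, 199^4≡48, 199^8≡211; 13 = 8 + 4 + 1, so 199^13 ≡ 211·48·199 ≡ 212 (mod 299)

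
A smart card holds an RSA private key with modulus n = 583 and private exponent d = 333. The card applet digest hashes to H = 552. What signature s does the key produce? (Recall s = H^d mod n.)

580

H^2 ≡ 552^2 = 304704 ≡ 378
H^4 ≡ 378^2 = 142884 ≡ 49
H^8 ≡ 49^2 = 2401 ≡ 69
H^16 ≡ 69^2 = 4761 ≡ 97
H^32 ≡ 97^2 = 9409 ≡ 81
H^64 ≡ 81^2 = 6561 ≡ 148
H^128 ≡ 148^2 = 21904 ≡ 333
H^256 ≡ 333^2 = 110889 ≡ 119
333 = 256 + 64 + 8 + 4 + 1, so H^333 ≡ 119·148·69·49·552 ≡ 580 (mod 583)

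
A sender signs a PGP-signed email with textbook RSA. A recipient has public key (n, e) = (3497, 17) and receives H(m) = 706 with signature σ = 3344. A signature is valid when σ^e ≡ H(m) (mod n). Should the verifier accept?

reject

σ^2 ≡ 3344^2 = 11182336 ≡ 2427
σ^4 ≡ 2427^2 = 5890329 ≡ 1381
σ^8 ≡ 1381^2 = 1907161 ≡ 1296
σ^16 ≡ 1296^2 = 1679616 ≡ 1056
17 = 16 + 1, so σ^17 ≡ 1056·3344 ≡ 2791 (mod 3497)
The recovered value 2791 does not match the digest 706.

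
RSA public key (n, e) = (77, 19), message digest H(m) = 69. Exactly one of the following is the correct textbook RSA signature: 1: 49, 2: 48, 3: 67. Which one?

2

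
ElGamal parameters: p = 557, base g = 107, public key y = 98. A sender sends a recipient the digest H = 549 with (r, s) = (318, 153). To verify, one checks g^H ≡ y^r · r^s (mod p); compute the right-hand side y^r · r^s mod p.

98^2 = 9604 ≡ 135
98^4 ≡ 135^2 = 18225 ≡ 401
98^8 ≡ 401^2 = 160801 ≡ 385
98^16 ≡ 385^2 = 148225 ≡ 63
98^32 ≡ 63^2 = 3969 ≡ 70
98^64 ≡ 70^2 = 4900 ≡ 444
98^128 ≡ 444^2 = 197136 ≡ 515
98^256 ≡ 515^2 = 265225 ≡ 93
318 = 256 + 32 + 16 + 8 + 4 + 2, so 98^318 ≡ 93·70·63·385·401·135 ≡ 343 (mod 557)
318^2 = 101124 ≡ 307
318^4 ≡ 307^2 = 94249 ≡ 116
318^8 ≡ 116^2 = 13456 ≡ 88
318^16 ≡ 88^2 = 7744 ≡ 503
318^32 ≡ 503^2 = 253009 ≡ 131
318^64 ≡ 131^2 = 17161 ≡ 451
318^128 ≡ 451^2 = 203401 ≡ 96
153 = 128 + 16 + 8 + 1, so 318^153 ≡ 96·503·88·318 ≡ 480 (mod 557)
y^r · r^s ≡ 343·480 = 164640 ≡ 325 (mod 557)

325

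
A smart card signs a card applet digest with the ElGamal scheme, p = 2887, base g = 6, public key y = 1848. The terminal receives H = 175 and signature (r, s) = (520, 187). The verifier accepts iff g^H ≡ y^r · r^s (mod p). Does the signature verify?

Left side g^H mod p:
6^2 = 36
6^4 ≡ 36^2 = 1296
6^8 ≡ 1296^2 = 1679616 ≡ 2269
6^16 ≡ 2269^2 = 5148361 ≡ 840
6^32 ≡ 840^2 = 705600 ≡ 1172
6^64 ≡ 1172^2 = 1373584 ≡ 2259
6^128 ≡ 2259^2 = 5103081 ≡ 1752
175 = 128 + 32 + 8 + 4 + 2 + 1, so 6^175 ≡ 1752·1172·2269·1296·36·6 ≡ 909 (mod 2887)
Right side y^r · r^s mod p:
1848^2 = 3415104 ≡ 2670
1848^4 ≡ 2670^2 = 7128900 ≡ 897
1848^8 ≡ 897^2 = 804609 ≡ 2023
1848^16 ≡ 2023^2 = 4092529 ≡ 1650
1848^32 ≡ 1650^2 = 2722500 ≡ 59
1848^64 ≡ 59^2 = 3481 ≡ 594
1848^128 ≡ 594^2 = 352836 ≡ 622
1848^256 ≡ 622^2 = 386884 ≡ 26
1848^512 ≡ 26^2 = 676
520 = 512 + 8, so 1848^520 ≡ 676·2023 ≡ 1997 (mod 2887)
520^2 = 270400 ≡ 1909
520^4 ≡ 1909^2 = 3644281 ≡ 887
520^8 ≡ 887^2 = 786769 ≡ 1505
520^16 ≡ 1505^2 = 2265025 ≡ 1617
520^32 ≡ 1617^2 = 2614689 ≡ 1954
520^64 ≡ 1954^2 = 3818116 ≡ 1502
520^128 ≡ 1502^2 = 2256004 ≡ 1257
187 = 128 + 32 + 16 + 8 + 2 + 1, so 520^187 ≡ 1257·1954·1617·1505·1909·520 ≡ 119 (mod 2887)
1997·119 = 237643 ≡ 909 (mod 2887)
909 ≡ 909 (mod 2887), so the signature is genuine.

verifies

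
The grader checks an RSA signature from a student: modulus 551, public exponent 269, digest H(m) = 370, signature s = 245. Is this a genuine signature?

genuine

s^269 mod 551 = 370
s^269 mod 551 = 370 matches H(m).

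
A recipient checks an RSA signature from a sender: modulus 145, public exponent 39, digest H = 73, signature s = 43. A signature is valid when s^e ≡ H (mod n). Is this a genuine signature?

Squares mod 145: s^1≡43, s^2≡109, s^4≡136, s^8≡81, s^16≡36, s^32≡136
39 = 32 + 4 + 2 + 1, so s^39 ≡ 136·136·109·43 ≡ 37 (mod 145)
The recovered value 37 does not match the digest 73.

forged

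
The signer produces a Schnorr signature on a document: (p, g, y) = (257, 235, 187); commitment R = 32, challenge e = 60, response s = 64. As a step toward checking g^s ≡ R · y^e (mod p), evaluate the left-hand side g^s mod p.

1

235^2 = 55225 ≡ 227
235^4 ≡ 227^2 = 51529 ≡ 129
235^8 ≡ 129^2 = 16641 ≡ 193
235^16 ≡ 193^2 = 37249 ≡ 241
235^32 ≡ 241^2 = 58081 ≡ 256
235^64 ≡ 256^2 = 65536 ≡ 1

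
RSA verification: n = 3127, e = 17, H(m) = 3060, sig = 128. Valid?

Squares mod 3127: sig^1≡128, sig^2≡749, sig^4≡1268, sig^8≡546, sig^16≡1051
17 = 16 + 1, so sig^17 ≡ 1051·128 ≡ 67 (mod 3127)
67 ≠ 3060, so verification fails.

no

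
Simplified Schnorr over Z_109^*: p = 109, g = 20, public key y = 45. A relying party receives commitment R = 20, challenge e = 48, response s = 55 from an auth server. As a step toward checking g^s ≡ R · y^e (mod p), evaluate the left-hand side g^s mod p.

20

20^2 = 400 ≡ 73
20^4 ≡ 73^2 = 5329 ≡ 97
20^8 ≡ 97^2 = 9409 ≡ 35
20^16 ≡ 35^2 = 1225 ≡ 26
20^32 ≡ 26^2 = 676 ≡ 22
55 = 32 + 16 + 4 + 2 + 1, so 20^55 ≡ 22·26·97·73·20 ≡ 20 (mod 109)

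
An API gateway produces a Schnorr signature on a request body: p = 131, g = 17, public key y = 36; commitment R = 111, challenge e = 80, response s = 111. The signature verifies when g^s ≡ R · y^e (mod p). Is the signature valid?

g^s mod p:
17^2 = 289 ≡ 27
17^4 ≡ 27^2 = 729 ≡ 74
17^8 ≡ 74^2 = 5476 ≡ 105
17^16 ≡ 105^2 = 11025 ≡ 21
17^32 ≡ 21^2 = 441 ≡ 48
17^64 ≡ 48^2 = 2304 ≡ 77
111 = 64 + 32 + 8 + 4 + 2 + 1, so 17^111 ≡ 77·48·105·74·27·17 ≡ 50 (mod 131)
R · y^e mod p:
36^2 = 1296 ≡ 117
36^4 ≡ 117^2 = 13689 ≡ 65
36^8 ≡ 65^2 = 4225 ≡ 33
36^16 ≡ 33^2 = 1089 ≡ 41
36^32 ≡ 41^2 = 1681 ≡ 109
36^64 ≡ 109^2 = 11881 ≡ 91
80 = 64 + 16, so 36^80 ≡ 91·41 ≡ 63 (mod 131)
111·63 = 6993 ≡ 50 (mod 131)
50 ≡ 50 (mod 131); signature holds.

valid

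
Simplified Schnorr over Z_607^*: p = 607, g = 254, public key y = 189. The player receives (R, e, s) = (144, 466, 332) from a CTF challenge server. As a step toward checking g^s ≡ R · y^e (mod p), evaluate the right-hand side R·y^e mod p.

602

189^2 = 35721 ≡ 515
189^4 ≡ 515^2 = 265225 ≡ 573
189^8 ≡ 573^2 = 328329 ≡ 549
189^16 ≡ 549^2 = 301401 ≡ 329
189^32 ≡ 329^2 = 108241 ≡ 195
189^64 ≡ 195^2 = 38025 ≡ 391
189^128 ≡ 391^2 = 152881 ≡ 524
189^256 ≡ 524^2 = 274576 ≡ 212
466 = 256 + 128 + 64 + 16 + 2, so 189^466 ≡ 212·524·391·329·515 ≡ 451 (mod 607)
R · y^e ≡ 144·451 = 64944 ≡ 602 (mod 607)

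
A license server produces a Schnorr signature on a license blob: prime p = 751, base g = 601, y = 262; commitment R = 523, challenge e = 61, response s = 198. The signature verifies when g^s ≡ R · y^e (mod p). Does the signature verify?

verifies

g^s mod p:
Squares mod 751: 601^1≡601, 601^2≡721, 601^4≡149, 601^8≡422, 601^16≡97, 601^32≡397, 601^64≡650, 601^128≡438
198 = 128 + 64 + 4 + 2, so 601^198 ≡ 438·650·149·721 ≡ 303 (mod 751)
R · y^e mod p:
Squares mod 751: 262^1≡262, 262^2≡303, 262^4≡187, 262^8≡423, 262^16≡191, 262^32≡433
61 = 32 + 16 + 8 + 4 + 1, so 262^61 ≡ 433·191·423·187·262 ≡ 305 (mod 751)
523·305 = 159515 ≡ 303 (mod 751)
303 ≡ 303 (mod 751); signature holds.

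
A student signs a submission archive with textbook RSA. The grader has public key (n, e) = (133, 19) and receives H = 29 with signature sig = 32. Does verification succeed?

fails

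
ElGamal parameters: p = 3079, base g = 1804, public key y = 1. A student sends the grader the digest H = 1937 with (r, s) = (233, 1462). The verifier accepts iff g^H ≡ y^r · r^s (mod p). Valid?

no

Left side g^H mod p:
1804^2 = 3254416 ≡ 2992
1804^4 ≡ 2992^2 = 8952064 ≡ 1411
1804^8 ≡ 1411^2 = 1990921 ≡ 1887
1804^16 ≡ 1887^2 = 3560769 ≡ 1445
1804^32 ≡ 1445^2 = 2088025 ≡ 463
1804^64 ≡ 463^2 = 214369 ≡ 1918
1804^128 ≡ 1918^2 = 3678724 ≡ 2398
1804^256 ≡ 2398^2 = 5750404 ≡ 1911
1804^512 ≡ 1911^2 = 3651921 ≡ 227
1804^1024 ≡ 227^2 = 51529 ≡ 2265
1937 = 1024 + 512 + 256 + 128 + 16 + 1, so 1804^1937 ≡ 2265·227·1911·2398·1445·1804 ≡ 2070 (mod 3079)
Right side y^r · r^s mod p:
1^2 = 1
1^4 ≡ 1^2 = 1
1^8 ≡ 1^2 = 1
1^16 ≡ 1^2 = 1
1^32 ≡ 1^2 = 1
1^64 ≡ 1^2 = 1
1^128 ≡ 1^2 = 1
233 = 128 + 64 + 32 + 8 + 1, so 1^233 ≡ 1·1·1·1·1 ≡ 1 (mod 3079)
233^2 = 54289 ≡ 1946
233^4 ≡ 1946^2 = 3786916 ≡ 2825
233^8 ≡ 2825^2 = 7980625 ≡ 2936
233^16 ≡ 2936^2 = 8620096 ≡ 1975
233^32 ≡ 1975^2 = 3900625 ≡ 2611
233^64 ≡ 2611^2 = 6817321 ≡ 415
233^128 ≡ 415^2 = 172225 ≡ 2880
233^256 ≡ 2880^2 = 8294400 ≡ 2653
233^512 ≡ 2653^2 = 7038409 ≡ 2894
233^1024 ≡ 2894^2 = 8375236 ≡ 356
1462 = 1024 + 256 + 128 + 32 + 16 + 4 + 2, so 233^1462 ≡ 356·2653·2880·2611·1975·2825·1946 ≡ 2783 (mod 3079)
1·2783 = 2783 ≡ 2783 (mod 3079)
2070 ≠ 2783, so verification fails.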